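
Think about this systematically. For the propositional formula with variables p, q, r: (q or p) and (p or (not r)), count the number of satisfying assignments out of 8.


Evaluate all 8 assignments for p, q, r:
p=0, q=0, r=0: 0
p=0, q=0, r=1: 0
p=0, q=1, r=0: 1
p=0, q=1, r=1: 0
p=1, q=0, r=0: 1
p=1, q=0, r=1: 1
p=1, q=1, r=0: 1
p=1, q=1, r=1: 1
Satisfying count = 5

5


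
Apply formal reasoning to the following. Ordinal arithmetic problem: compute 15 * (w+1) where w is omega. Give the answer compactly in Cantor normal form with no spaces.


Compute 15 * (w+1).
Ordinal * is associative and left-distributive over +, but NOT commutative; for finite n>1, n*w = w but w*n stays w*n.
By left-distributivity: 15 * (w+1) = 15*w + 15*1 = w + 15 = w+15.
Result = w+15

w+15


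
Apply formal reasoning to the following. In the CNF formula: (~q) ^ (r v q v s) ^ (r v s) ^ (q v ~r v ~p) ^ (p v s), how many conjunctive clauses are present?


A CNF formula is a conjunction of clauses.
Clauses are separated by ^.
Counting the conjuncts: 5 clauses.

5


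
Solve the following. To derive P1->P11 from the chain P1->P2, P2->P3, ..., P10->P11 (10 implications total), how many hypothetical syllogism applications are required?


With 10 implications in a chain connecting 11 propositions:
P1->P2, P2->P3, ..., P10->P11
Steps needed = (number of implications) - 1 = 10 - 1 = 9

9


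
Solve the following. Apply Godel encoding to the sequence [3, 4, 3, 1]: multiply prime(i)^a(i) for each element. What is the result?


Encode each element as an exponent of the corresponding prime:
  2^3 = 8
  3^4 = 81
  5^3 = 125
  7^1 = 7
Product = 8 * 81 * 125 * 7 = 567000

567000


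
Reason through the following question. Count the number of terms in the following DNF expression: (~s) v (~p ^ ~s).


A DNF formula is a disjunction of terms (conjunctions).
Terms are separated by v.
Counting the disjuncts: 2 terms.

2


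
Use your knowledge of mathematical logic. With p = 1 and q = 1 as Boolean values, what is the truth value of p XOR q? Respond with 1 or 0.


p = 1, q = 1
Operation: p XOR q
Evaluate: 1 XOR 1 = 0

0


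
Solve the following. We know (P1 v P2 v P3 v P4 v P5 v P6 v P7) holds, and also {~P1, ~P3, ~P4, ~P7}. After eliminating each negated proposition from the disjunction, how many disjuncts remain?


Original disjuncts (7): P1, P2, P3, P4, P5, P6, P7
Negated (eliminate): ~P1, ~P3, ~P4, ~P7
Remaining disjuncts: P2, P5, P6
Count = 7 - 4 = 3

3


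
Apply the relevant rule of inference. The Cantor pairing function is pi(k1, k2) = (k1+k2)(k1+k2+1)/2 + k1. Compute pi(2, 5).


k1 + k2 = 7
(k1+k2)(k1+k2+1)/2 = 7 * 8 / 2 = 28
pi = 28 + 2 = 30

30


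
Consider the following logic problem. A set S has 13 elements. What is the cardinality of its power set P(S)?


The power set of a set with n elements has 2^n elements.
|P(S)| = 2^13 = 8192

8192


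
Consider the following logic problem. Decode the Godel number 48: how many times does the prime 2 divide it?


Factorize 48 by dividing by 2 repeatedly.
Division steps: 2 divides 48 exactly 4 time(s).
Exponent of 2 = 4

4


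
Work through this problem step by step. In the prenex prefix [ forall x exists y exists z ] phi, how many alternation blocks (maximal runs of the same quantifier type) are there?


Quantifier-type sequence: A E E  (A=forall, E=exists)
Group into maximal same-type runs:
  Ax1 | Ex2
Number of blocks = 2

2


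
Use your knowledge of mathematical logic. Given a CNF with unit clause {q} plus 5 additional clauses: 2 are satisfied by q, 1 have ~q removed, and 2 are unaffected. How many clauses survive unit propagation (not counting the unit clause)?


Satisfied (removed): 2
Shortened (remain): 1
Unchanged (remain): 2
Remaining = 1 + 2 = 3

3


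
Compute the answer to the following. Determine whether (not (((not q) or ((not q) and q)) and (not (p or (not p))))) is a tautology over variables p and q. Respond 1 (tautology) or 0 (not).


Check all 4 assignments:
p=0, q=0: 1
p=0, q=1: 1
p=1, q=0: 1
p=1, q=1: 1
Satisfying count = 4/4.
Tautology iff count = 4: yes.

1


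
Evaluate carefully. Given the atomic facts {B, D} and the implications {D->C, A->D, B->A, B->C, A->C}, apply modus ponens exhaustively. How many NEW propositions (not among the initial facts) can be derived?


Initial facts: {B, D}
Apply modus ponens to closure:
  D and D->C  =>  C
  B and B->A  =>  A
Final known: {A, B, C, D}
New propositions: {A, C}
Count = 2

2


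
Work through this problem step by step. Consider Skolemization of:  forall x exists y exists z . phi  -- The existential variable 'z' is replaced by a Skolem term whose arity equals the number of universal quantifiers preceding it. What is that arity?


Quantifier prefix: forall x exists y exists z
'z' is existentially quantified at position 3.
Universal variables preceding it: x
Skolem function arity = 1

1


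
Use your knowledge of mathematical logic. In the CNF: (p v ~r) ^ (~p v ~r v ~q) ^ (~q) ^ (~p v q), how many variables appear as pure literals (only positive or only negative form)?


Check each variable for pure literal status:
p: mixed (not pure)
q: mixed (not pure)
r: pure negative
Pure literal count = 1

1


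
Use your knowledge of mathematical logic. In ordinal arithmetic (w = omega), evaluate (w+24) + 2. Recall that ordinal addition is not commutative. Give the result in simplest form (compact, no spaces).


Compute (w+24) + 2.
Ordinal + is associative but NOT commutative; for finite n>0, n + w = w but w + n stays w+n.
By associativity: (w+24) + 2 = w + (24+2) = w+26.
Result = w+26

w+26


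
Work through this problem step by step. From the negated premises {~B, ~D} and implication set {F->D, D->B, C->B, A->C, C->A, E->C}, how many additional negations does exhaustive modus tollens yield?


Initial negated facts: {~B, ~D}
Apply modus tollens to closure:
  ~D and F->D  =>  ~F
  ~B and C->B  =>  ~C
  ~C and A->C  =>  ~A
  ~C and E->C  =>  ~E
Final negated: {~A, ~B, ~C, ~D, ~E, ~F}
New negations: {~A, ~C, ~E, ~F}
Count = 4

4


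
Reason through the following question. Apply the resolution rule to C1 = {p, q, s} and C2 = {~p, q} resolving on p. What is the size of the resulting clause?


Remove p from C1 and ~p from C2.
C1 remainder: {q, s}
C2 remainder: {q}
Union (resolvent): {q, s}
Resolvent has 2 literal(s).

2


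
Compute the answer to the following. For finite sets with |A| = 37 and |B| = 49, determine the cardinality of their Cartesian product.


The Cartesian product A x B contains all ordered pairs (a, b).
|A x B| = |A| * |B| = 37 * 49 = 1813

1813


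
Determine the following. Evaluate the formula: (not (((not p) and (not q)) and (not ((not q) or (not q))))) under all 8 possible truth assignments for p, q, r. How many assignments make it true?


Check all 8 assignments:
p=0, q=0, r=0: 1
p=0, q=0, r=1: 1
p=0, q=1, r=0: 1
p=0, q=1, r=1: 1
p=1, q=0, r=0: 1
p=1, q=0, r=1: 1
p=1, q=1, r=0: 1
p=1, q=1, r=1: 1
Count of True = 8

8


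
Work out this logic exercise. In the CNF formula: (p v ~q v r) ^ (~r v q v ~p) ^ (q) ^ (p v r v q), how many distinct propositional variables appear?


Identify each variable that appears in the formula.
Variables found: p, q, r
Count = 3

3


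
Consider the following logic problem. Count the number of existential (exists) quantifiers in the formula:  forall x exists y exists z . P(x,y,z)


Quantifier prefix: forall x exists y exists z
Mark each quantifier type:
  U E E
Universal count = 1, Existential count = 2
Asked for existential (exists) quantifiers: 2

2


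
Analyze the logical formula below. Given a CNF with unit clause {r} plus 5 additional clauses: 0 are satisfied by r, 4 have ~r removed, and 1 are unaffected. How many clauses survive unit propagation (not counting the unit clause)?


Satisfied (removed): 0
Shortened (remain): 4
Unchanged (remain): 1
Remaining = 4 + 1 = 5

5


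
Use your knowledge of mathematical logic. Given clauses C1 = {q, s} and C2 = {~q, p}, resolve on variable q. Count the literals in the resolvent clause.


Remove q from C1 and ~q from C2.
C1 remainder: {s}
C2 remainder: {p}
Union (resolvent): {p, s}
Resolvent has 2 literal(s).

2


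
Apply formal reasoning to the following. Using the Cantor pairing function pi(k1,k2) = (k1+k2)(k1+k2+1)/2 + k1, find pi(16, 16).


k1 + k2 = 32
(k1+k2)(k1+k2+1)/2 = 32 * 33 / 2 = 528
pi = 528 + 16 = 544

544


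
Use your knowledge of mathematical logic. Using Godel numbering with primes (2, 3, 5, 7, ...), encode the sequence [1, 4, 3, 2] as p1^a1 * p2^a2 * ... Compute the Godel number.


Encode each element as an exponent of the corresponding prime:
  2^1 = 2
  3^4 = 81
  5^3 = 125
  7^2 = 49
Product = 2 * 81 * 125 * 49 = 992250

992250


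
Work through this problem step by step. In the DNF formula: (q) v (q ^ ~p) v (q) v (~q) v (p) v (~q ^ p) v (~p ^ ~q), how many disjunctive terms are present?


A DNF formula is a disjunction of terms (conjunctions).
Terms are separated by v.
Counting the disjuncts: 7 terms.

7


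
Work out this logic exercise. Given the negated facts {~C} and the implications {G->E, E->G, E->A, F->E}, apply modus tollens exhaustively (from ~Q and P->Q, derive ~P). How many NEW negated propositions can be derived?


Initial negated facts: {~C}
Apply modus tollens to closure:
  (no implication fires)
Final negated: {~C}
New negations: {(none)}
Count = 0

0


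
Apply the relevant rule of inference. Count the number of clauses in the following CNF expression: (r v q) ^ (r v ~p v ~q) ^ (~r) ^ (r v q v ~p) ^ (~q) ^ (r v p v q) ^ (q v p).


A CNF formula is a conjunction of clauses.
Clauses are separated by ^.
Counting the conjuncts: 7 clauses.

7


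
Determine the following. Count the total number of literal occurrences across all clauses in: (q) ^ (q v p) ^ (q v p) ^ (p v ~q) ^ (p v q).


Counting literals in each clause:
Clause 1: 1 literal(s)
Clause 2: 2 literal(s)
Clause 3: 2 literal(s)
Clause 4: 2 literal(s)
Clause 5: 2 literal(s)
Total = 9

9


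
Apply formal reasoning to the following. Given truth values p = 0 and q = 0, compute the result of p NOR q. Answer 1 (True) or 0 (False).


p = 0, q = 0
Operation: p NOR q
Evaluate: 0 NOR 0 = 1

1


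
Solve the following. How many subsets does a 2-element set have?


The power set of a set with n elements has 2^n elements.
|P(S)| = 2^2 = 4

4


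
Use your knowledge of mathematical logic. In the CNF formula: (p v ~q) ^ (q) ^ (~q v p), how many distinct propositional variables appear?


Identify each variable that appears in the formula.
Variables found: p, q
Count = 2

2


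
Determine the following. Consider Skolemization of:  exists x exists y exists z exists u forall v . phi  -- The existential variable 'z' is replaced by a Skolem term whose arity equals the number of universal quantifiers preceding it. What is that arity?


Quantifier prefix: exists x exists y exists z exists u forall v
'z' is existentially quantified at position 3.
No universal quantifiers precede it.
Skolem function arity = 0 (a Skolem constant)

0


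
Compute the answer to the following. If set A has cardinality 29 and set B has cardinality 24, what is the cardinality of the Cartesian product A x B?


The Cartesian product A x B contains all ordered pairs (a, b).
|A x B| = |A| * |B| = 29 * 24 = 696

696


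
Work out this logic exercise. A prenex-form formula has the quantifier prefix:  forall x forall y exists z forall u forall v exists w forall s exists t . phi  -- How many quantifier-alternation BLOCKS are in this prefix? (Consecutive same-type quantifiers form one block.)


Quantifier-type sequence: A A E A A E A E  (A=forall, E=exists)
Group into maximal same-type runs:
  Ax2 | Ex1 | Ax2 | Ex1 | Ax1 | Ex1
Number of blocks = 6

6


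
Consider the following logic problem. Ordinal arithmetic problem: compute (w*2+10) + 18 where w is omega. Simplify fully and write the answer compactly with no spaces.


Compute (w*2+10) + 18.
Ordinal + is associative but NOT commutative; for finite n>0, n + w = w but w + n stays w+n.
By associativity: (w*2+10) + 18 = w*2 + (10+18) = w*2+28.
Result = w*2+28

w*2+28


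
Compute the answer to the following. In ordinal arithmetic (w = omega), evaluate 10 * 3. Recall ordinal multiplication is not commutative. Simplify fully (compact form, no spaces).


Compute 10 * 3.
Ordinal * is associative and left-distributive over +, but NOT commutative; for finite n>1, n*w = w but w*n stays w*n.
Both finite; ordinal * agrees with natural *: 10 * 3 = 30.
Result = 30

30


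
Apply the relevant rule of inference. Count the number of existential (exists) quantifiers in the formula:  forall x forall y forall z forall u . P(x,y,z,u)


Quantifier prefix: forall x forall y forall z forall u
Mark each quantifier type:
  U U U U
Universal count = 4, Existential count = 0
Asked for existential (exists) quantifiers: 0

0


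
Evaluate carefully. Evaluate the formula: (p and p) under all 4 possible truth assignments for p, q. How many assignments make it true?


Check all 4 assignments:
p=0, q=0: 0
p=0, q=1: 0
p=1, q=0: 1
p=1, q=1: 1
Count of True = 2

2


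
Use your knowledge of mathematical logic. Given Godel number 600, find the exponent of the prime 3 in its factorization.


Factorize 600 by dividing by 3 repeatedly.
Division steps: 3 divides 600 exactly 1 time(s).
Exponent of 3 = 1

1


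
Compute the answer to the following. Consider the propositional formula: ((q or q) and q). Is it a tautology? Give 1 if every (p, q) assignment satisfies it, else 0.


Check all 4 assignments:
p=0, q=0: 0
p=0, q=1: 1
p=1, q=0: 0
p=1, q=1: 1
Satisfying count = 2/4.
Tautology iff count = 4: no.

0


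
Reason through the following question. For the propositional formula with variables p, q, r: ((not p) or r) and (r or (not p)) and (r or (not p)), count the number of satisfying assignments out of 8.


Evaluate all 8 assignments for p, q, r:
p=0, q=0, r=0: 1
p=0, q=0, r=1: 1
p=0, q=1, r=0: 1
p=0, q=1, r=1: 1
p=1, q=0, r=0: 0
p=1, q=0, r=1: 1
p=1, q=1, r=0: 0
p=1, q=1, r=1: 1
Satisfying count = 6

6


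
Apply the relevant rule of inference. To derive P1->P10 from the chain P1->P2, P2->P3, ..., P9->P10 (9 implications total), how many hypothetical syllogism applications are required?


With 9 implications in a chain connecting 10 propositions:
P1->P2, P2->P3, ..., P9->P10
Steps needed = (number of implications) - 1 = 9 - 1 = 8

8


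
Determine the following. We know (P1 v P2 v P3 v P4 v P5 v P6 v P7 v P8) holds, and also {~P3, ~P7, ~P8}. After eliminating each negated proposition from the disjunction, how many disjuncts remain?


Original disjuncts (8): P1, P2, P3, P4, P5, P6, P7, P8
Negated (eliminate): ~P3, ~P7, ~P8
Remaining disjuncts: P1, P2, P4, P5, P6
Count = 8 - 3 = 5

5


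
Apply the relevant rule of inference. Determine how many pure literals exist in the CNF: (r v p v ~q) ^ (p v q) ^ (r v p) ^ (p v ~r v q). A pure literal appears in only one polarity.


Check each variable for pure literal status:
p: pure positive
q: mixed (not pure)
r: mixed (not pure)
Pure literal count = 1

1


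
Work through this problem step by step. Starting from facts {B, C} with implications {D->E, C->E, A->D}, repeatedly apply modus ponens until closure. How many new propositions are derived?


Initial facts: {B, C}
Apply modus ponens to closure:
  C and C->E  =>  E
Final known: {B, C, E}
New propositions: {E}
Count = 1

1


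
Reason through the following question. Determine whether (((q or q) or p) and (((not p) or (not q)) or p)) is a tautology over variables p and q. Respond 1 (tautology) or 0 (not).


Check all 4 assignments:
p=0, q=0: 0
p=0, q=1: 1
p=1, q=0: 1
p=1, q=1: 1
Satisfying count = 3/4.
Tautology iff count = 4: no.

0


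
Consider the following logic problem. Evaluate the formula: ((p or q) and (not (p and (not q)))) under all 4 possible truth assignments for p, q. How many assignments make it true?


Check all 4 assignments:
p=0, q=0: 0
p=0, q=1: 1
p=1, q=0: 0
p=1, q=1: 1
Count of True = 2

2


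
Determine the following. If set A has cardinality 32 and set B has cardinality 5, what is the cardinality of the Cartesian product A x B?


The Cartesian product A x B contains all ordered pairs (a, b).
|A x B| = |A| * |B| = 32 * 5 = 160

160


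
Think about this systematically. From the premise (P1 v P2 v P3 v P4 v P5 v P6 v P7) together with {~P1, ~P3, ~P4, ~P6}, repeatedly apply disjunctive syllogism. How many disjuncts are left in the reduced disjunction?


Original disjuncts (7): P1, P2, P3, P4, P5, P6, P7
Negated (eliminate): ~P1, ~P3, ~P4, ~P6
Remaining disjuncts: P2, P5, P7
Count = 7 - 4 = 3

3


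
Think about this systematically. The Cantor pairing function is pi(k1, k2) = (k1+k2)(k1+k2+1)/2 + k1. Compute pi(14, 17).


k1 + k2 = 31
(k1+k2)(k1+k2+1)/2 = 31 * 32 / 2 = 496
pi = 496 + 14 = 510

510


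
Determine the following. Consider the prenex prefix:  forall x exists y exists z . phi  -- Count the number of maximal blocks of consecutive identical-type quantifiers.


Quantifier-type sequence: A E E  (A=forall, E=exists)
Group into maximal same-type runs:
  Ax1 | Ex2
Number of blocks = 2

2


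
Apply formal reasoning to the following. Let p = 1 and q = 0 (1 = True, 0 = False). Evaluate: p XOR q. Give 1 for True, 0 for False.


p = 1, q = 0
Operation: p XOR q
Evaluate: 1 XOR 0 = 1

1


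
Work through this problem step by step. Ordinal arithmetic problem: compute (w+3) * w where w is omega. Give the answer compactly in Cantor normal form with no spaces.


Compute (w+3) * w.
Ordinal * is associative and left-distributive over +, but NOT commutative; for finite n>1, n*w = w but w*n stays w*n.
(w+3) * w = sup{(w+3)*k : k<w} = sup{w*k+3} = w^2 (the +3 tail is absorbed in the limit).
Result = w^2

w^2


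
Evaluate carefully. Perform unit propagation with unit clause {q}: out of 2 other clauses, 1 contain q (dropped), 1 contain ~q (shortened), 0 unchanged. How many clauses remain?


Satisfied (removed): 1
Shortened (remain): 1
Unchanged (remain): 0
Remaining = 1 + 0 = 1

1


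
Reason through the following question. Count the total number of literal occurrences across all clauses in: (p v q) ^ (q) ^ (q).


Counting literals in each clause:
Clause 1: 2 literal(s)
Clause 2: 1 literal(s)
Clause 3: 1 literal(s)
Total = 4

4


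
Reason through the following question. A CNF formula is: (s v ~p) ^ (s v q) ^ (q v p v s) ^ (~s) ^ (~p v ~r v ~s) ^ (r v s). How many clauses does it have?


A CNF formula is a conjunction of clauses.
Clauses are separated by ^.
Counting the conjuncts: 6 clauses.

6


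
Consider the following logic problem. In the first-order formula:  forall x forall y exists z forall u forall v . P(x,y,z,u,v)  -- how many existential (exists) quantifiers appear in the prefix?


Quantifier prefix: forall x forall y exists z forall u forall v
Mark each quantifier type:
  U U E U U
Universal count = 4, Existential count = 1
Asked for existential (exists) quantifiers: 1

1


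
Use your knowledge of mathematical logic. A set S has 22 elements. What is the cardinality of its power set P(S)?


The power set of a set with n elements has 2^n elements.
|P(S)| = 2^22 = 4194304

4194304


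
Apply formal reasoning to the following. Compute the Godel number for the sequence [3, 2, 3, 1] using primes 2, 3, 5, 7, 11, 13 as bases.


Encode each element as an exponent of the corresponding prime:
  2^3 = 8
  3^2 = 9
  5^3 = 125
  7^1 = 7
Product = 8 * 9 * 125 * 7 = 63000

63000


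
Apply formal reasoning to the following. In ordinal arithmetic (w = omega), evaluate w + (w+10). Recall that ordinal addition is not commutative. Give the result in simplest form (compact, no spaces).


Compute w + (w+10).
Ordinal + is associative but NOT commutative; for finite n>0, n + w = w but w + n stays w+n.
w + (w+10) = (w+w) + 10 = w*2+10.
Result = w*2+10

w*2+10


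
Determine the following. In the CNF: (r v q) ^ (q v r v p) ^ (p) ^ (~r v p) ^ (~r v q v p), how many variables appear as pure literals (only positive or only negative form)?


Check each variable for pure literal status:
p: pure positive
q: pure positive
r: mixed (not pure)
Pure literal count = 2

2


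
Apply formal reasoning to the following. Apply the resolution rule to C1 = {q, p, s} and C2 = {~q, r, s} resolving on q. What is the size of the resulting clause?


Remove q from C1 and ~q from C2.
C1 remainder: {p, s}
C2 remainder: {r, s}
Union (resolvent): {p, r, s}
Resolvent has 3 literal(s).

3


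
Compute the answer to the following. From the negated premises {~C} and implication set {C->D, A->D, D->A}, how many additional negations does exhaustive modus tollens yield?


Initial negated facts: {~C}
Apply modus tollens to closure:
  (no implication fires)
Final negated: {~C}
New negations: {(none)}
Count = 0

0


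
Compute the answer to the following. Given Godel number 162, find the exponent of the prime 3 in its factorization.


Factorize 162 by dividing by 3 repeatedly.
Division steps: 3 divides 162 exactly 4 time(s).
Exponent of 3 = 4

4


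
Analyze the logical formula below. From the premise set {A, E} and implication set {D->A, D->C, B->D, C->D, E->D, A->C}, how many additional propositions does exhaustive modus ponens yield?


Initial facts: {A, E}
Apply modus ponens to closure:
  E and E->D  =>  D
  A and A->C  =>  C
Final known: {A, C, D, E}
New propositions: {C, D}
Count = 2

2


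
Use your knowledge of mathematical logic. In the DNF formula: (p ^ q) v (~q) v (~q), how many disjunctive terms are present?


A DNF formula is a disjunction of terms (conjunctions).
Terms are separated by v.
Counting the disjuncts: 3 terms.

3


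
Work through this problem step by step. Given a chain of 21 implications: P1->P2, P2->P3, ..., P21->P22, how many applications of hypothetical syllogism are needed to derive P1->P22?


With 21 implications in a chain connecting 22 propositions:
P1->P2, P2->P3, ..., P21->P22
Steps needed = (number of implications) - 1 = 21 - 1 = 20

20


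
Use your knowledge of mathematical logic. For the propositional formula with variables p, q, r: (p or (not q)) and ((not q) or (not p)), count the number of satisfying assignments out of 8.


Evaluate all 8 assignments for p, q, r:
p=0, q=0, r=0: 1
p=0, q=0, r=1: 1
p=0, q=1, r=0: 0
p=0, q=1, r=1: 0
p=1, q=0, r=0: 1
p=1, q=0, r=1: 1
p=1, q=1, r=0: 0
p=1, q=1, r=1: 0
Satisfying count = 4

4


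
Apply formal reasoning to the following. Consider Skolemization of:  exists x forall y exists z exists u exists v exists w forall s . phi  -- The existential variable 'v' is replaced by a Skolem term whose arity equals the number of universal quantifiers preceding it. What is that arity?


Quantifier prefix: exists x forall y exists z exists u exists v exists w forall s
'v' is existentially quantified at position 5.
Universal variables preceding it: y
Skolem function arity = 1

1


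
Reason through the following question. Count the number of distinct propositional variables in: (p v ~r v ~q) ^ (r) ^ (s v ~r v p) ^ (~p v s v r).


Identify each variable that appears in the formula.
Variables found: p, q, r, s
Count = 4

4


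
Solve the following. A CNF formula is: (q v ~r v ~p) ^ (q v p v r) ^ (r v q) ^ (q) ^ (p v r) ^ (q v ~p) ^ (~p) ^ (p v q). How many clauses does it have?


A CNF formula is a conjunction of clauses.
Clauses are separated by ^.
Counting the conjuncts: 8 clauses.

8


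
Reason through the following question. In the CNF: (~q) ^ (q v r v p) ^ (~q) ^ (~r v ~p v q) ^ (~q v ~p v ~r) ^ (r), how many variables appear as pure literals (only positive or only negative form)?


Check each variable for pure literal status:
p: mixed (not pure)
q: mixed (not pure)
r: mixed (not pure)
Pure literal count = 0

0


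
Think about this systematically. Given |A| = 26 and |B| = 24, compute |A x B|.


The Cartesian product A x B contains all ordered pairs (a, b).
|A x B| = |A| * |B| = 26 * 24 = 624

624


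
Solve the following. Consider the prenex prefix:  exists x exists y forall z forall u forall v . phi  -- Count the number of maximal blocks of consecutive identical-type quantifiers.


Quantifier-type sequence: E E A A A  (A=forall, E=exists)
Group into maximal same-type runs:
  Ex2 | Ax3
Number of blocks = 2

2


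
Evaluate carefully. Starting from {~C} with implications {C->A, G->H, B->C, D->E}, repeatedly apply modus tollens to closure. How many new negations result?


Initial negated facts: {~C}
Apply modus tollens to closure:
  ~C and B->C  =>  ~B
Final negated: {~B, ~C}
New negations: {~B}
Count = 1

1


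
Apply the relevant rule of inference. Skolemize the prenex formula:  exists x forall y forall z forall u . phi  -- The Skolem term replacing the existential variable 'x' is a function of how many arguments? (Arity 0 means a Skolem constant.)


Quantifier prefix: exists x forall y forall z forall u
'x' is existentially quantified at position 1.
No universal quantifiers precede it.
Skolem function arity = 0 (a Skolem constant)

0


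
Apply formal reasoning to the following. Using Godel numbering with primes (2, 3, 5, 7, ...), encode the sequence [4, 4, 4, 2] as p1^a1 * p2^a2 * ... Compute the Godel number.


Encode each element as an exponent of the corresponding prime:
  2^4 = 16
  3^4 = 81
  5^4 = 625
  7^2 = 49
Product = 16 * 81 * 625 * 49 = 39690000

39690000


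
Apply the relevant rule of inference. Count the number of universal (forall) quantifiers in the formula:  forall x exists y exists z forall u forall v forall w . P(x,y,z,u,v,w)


Quantifier prefix: forall x exists y exists z forall u forall v forall w
Mark each quantifier type:
  U E E U U U
Universal count = 4, Existential count = 2
Asked for universal (forall) quantifiers: 4

4


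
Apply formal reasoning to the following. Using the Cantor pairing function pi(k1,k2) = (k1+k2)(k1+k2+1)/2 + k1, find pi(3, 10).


k1 + k2 = 13
(k1+k2)(k1+k2+1)/2 = 13 * 14 / 2 = 91
pi = 91 + 3 = 94

94


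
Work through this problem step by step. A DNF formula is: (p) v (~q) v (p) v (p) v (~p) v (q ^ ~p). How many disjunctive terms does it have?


A DNF formula is a disjunction of terms (conjunctions).
Terms are separated by v.
Counting the disjuncts: 6 terms.

6


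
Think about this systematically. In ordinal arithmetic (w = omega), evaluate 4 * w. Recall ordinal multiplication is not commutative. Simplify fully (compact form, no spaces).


Compute 4 * w.
Ordinal * is associative and left-distributive over +, but NOT commutative; for finite n>1, n*w = w but w*n stays w*n.
For finite n>0, n * w = sup{n*k : k<w} = w. So 4 * w = w.
Result = w

w


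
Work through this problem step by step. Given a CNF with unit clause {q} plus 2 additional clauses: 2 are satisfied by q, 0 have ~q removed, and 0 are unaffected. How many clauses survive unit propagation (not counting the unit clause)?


Satisfied (removed): 2
Shortened (remain): 0
Unchanged (remain): 0
Remaining = 0 + 0 = 0

0


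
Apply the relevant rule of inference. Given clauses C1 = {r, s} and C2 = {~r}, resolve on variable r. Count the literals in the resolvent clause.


Remove r from C1 and ~r from C2.
C1 remainder: {s}
C2 remainder: {}
Union (resolvent): {s}
Resolvent has 1 literal(s).

1


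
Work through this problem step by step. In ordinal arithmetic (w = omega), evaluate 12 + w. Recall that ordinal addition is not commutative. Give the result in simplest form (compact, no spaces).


Compute 12 + w.
Ordinal + is associative but NOT commutative; for finite n>0, n + w = w but w + n stays w+n.
Any finite left addend is absorbed by w on the right: 12 + w = w.
Result = w

w


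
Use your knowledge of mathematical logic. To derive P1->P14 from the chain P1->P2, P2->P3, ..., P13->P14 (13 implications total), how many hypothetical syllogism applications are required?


With 13 implications in a chain connecting 14 propositions:
P1->P2, P2->P3, ..., P13->P14
Steps needed = (number of implications) - 1 = 13 - 1 = 12

12


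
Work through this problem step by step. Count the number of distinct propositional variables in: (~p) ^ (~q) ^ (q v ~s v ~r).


Identify each variable that appears in the formula.
Variables found: p, q, r, s
Count = 4

4


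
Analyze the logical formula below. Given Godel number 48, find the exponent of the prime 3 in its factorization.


Factorize 48 by dividing by 3 repeatedly.
Division steps: 3 divides 48 exactly 1 time(s).
Exponent of 3 = 1

1


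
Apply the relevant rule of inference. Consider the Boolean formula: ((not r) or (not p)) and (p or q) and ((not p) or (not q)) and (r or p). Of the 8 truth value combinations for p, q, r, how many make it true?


Evaluate all 8 assignments for p, q, r:
p=0, q=0, r=0: 0
p=0, q=0, r=1: 0
p=0, q=1, r=0: 0
p=0, q=1, r=1: 1
p=1, q=0, r=0: 1
p=1, q=0, r=1: 0
p=1, q=1, r=0: 0
p=1, q=1, r=1: 0
Satisfying count = 2

2


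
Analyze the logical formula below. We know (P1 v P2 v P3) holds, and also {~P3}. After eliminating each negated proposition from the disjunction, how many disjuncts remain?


Original disjuncts (3): P1, P2, P3
Negated (eliminate): ~P3
Remaining disjuncts: P1, P2
Count = 3 - 1 = 2

2


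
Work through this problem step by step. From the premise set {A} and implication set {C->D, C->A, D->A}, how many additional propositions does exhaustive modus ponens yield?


Initial facts: {A}
Apply modus ponens to closure:
  (no implication fires)
Final known: {A}
New propositions: {(none)}
Count = 0

0


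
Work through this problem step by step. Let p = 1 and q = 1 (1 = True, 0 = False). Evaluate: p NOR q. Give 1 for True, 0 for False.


p = 1, q = 1
Operation: p NOR q
Evaluate: 1 NOR 1 = 0

0


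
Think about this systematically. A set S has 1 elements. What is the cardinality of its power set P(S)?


The power set of a set with n elements has 2^n elements.
|P(S)| = 2^1 = 2

2


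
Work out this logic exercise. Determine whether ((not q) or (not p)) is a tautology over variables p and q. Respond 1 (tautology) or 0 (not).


Check all 4 assignments:
p=0, q=0: 1
p=0, q=1: 1
p=1, q=0: 1
p=1, q=1: 0
Satisfying count = 3/4.
Tautology iff count = 4: no.

0


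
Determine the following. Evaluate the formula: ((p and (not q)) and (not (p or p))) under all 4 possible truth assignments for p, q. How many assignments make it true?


Check all 4 assignments:
p=0, q=0: 0
p=0, q=1: 0
p=1, q=0: 0
p=1, q=1: 0
Count of True = 0

0


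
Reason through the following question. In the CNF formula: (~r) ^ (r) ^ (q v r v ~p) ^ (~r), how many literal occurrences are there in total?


Counting literals in each clause:
Clause 1: 1 literal(s)
Clause 2: 1 literal(s)
Clause 3: 3 literal(s)
Clause 4: 1 literal(s)
Total = 6

6


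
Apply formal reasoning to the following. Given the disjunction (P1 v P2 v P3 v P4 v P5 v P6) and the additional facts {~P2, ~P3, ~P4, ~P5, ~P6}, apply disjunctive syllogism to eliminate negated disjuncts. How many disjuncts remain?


Original disjuncts (6): P1, P2, P3, P4, P5, P6
Negated (eliminate): ~P2, ~P3, ~P4, ~P5, ~P6
Remaining disjuncts: P1
Count = 6 - 5 = 1

1


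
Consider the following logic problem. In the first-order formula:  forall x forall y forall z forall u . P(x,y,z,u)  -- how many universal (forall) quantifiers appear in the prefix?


Quantifier prefix: forall x forall y forall z forall u
Mark each quantifier type:
  U U U U
Universal count = 4, Existential count = 0
Asked for universal (forall) quantifiers: 4

4


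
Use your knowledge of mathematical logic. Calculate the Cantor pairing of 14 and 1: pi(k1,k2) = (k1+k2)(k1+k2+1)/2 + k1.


k1 + k2 = 15
(k1+k2)(k1+k2+1)/2 = 15 * 16 / 2 = 120
pi = 120 + 14 = 134

134


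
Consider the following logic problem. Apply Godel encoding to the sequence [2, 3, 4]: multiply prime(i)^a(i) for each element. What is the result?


Encode each element as an exponent of the corresponding prime:
  2^2 = 4
  3^3 = 27
  5^4 = 625
Product = 4 * 27 * 625 = 67500

67500


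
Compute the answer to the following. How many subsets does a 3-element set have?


The power set of a set with n elements has 2^n elements.
|P(S)| = 2^3 = 8

8


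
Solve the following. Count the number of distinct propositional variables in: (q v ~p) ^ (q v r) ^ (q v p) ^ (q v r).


Identify each variable that appears in the formula.
Variables found: p, q, r
Count = 3

3


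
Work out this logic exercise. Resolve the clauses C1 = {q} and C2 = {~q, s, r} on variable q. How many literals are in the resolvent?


Remove q from C1 and ~q from C2.
C1 remainder: {}
C2 remainder: {s, r}
Union (resolvent): {r, s}
Resolvent has 2 literal(s).

2


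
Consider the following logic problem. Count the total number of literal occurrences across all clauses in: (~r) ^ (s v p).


Counting literals in each clause:
Clause 1: 1 literal(s)
Clause 2: 2 literal(s)
Total = 3

3


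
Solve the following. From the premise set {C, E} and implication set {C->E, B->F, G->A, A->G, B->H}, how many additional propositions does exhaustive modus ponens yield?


Initial facts: {C, E}
Apply modus ponens to closure:
  (no implication fires)
Final known: {C, E}
New propositions: {(none)}
Count = 0

0


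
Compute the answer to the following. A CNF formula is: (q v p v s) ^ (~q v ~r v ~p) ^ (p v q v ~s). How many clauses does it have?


A CNF formula is a conjunction of clauses.
Clauses are separated by ^.
Counting the conjuncts: 3 clauses.

3


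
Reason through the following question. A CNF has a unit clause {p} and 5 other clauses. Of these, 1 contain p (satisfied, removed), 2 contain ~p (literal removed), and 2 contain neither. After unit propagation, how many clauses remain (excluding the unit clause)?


Satisfied (removed): 1
Shortened (remain): 2
Unchanged (remain): 2
Remaining = 2 + 2 = 4

4


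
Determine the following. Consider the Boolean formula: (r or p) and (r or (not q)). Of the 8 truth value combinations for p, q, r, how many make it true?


Evaluate all 8 assignments for p, q, r:
p=0, q=0, r=0: 0
p=0, q=0, r=1: 1
p=0, q=1, r=0: 0
p=0, q=1, r=1: 1
p=1, q=0, r=0: 1
p=1, q=0, r=1: 1
p=1, q=1, r=0: 0
p=1, q=1, r=1: 1
Satisfying count = 5

5


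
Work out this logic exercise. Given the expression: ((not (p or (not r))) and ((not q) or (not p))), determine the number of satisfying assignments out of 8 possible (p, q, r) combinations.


Check all 8 assignments:
p=0, q=0, r=0: 0
p=0, q=0, r=1: 1
p=0, q=1, r=0: 0
p=0, q=1, r=1: 1
p=1, q=0, r=0: 0
p=1, q=0, r=1: 0
p=1, q=1, r=0: 0
p=1, q=1, r=1: 0
Count of True = 2

2


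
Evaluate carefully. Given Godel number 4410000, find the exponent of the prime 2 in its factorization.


Factorize 4410000 by dividing by 2 repeatedly.
Division steps: 2 divides 4410000 exactly 4 time(s).
Exponent of 2 = 4

4


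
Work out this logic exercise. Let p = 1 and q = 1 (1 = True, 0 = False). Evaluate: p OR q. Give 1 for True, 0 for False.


p = 1, q = 1
Operation: p OR q
Evaluate: 1 OR 1 = 1

1


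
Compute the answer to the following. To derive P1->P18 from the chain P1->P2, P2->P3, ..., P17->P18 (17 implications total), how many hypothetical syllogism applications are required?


With 17 implications in a chain connecting 18 propositions:
P1->P2, P2->P3, ..., P17->P18
Steps needed = (number of implications) - 1 = 17 - 1 = 16

16


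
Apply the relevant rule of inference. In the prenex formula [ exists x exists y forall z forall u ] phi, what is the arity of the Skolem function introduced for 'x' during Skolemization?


Quantifier prefix: exists x exists y forall z forall u
'x' is existentially quantified at position 1.
No universal quantifiers precede it.
Skolem function arity = 0 (a Skolem constant)

0


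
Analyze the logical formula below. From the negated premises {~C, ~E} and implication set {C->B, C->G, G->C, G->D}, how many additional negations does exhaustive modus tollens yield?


Initial negated facts: {~C, ~E}
Apply modus tollens to closure:
  ~C and G->C  =>  ~G
Final negated: {~C, ~E, ~G}
New negations: {~G}
Count = 1

1


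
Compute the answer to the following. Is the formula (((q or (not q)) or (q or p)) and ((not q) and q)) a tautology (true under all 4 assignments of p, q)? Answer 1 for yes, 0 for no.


Check all 4 assignments:
p=0, q=0: 0
p=0, q=1: 0
p=1, q=0: 0
p=1, q=1: 0
Satisfying count = 0/4.
Tautology iff count = 4: no.

0


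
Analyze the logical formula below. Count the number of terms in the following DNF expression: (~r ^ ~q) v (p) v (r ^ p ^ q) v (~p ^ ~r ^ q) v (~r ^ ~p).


A DNF formula is a disjunction of terms (conjunctions).
Terms are separated by v.
Counting the disjuncts: 5 terms.

5


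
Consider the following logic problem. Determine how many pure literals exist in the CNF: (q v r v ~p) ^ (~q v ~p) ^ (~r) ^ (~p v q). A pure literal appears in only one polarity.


Check each variable for pure literal status:
p: pure negative
q: mixed (not pure)
r: mixed (not pure)
Pure literal count = 1

1


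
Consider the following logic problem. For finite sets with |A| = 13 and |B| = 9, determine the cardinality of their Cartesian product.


The Cartesian product A x B contains all ordered pairs (a, b).
|A x B| = |A| * |B| = 13 * 9 = 117

117


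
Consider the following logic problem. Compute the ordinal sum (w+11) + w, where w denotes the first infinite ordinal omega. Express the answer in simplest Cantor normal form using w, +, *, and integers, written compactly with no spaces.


Compute (w+11) + w.
Ordinal + is associative but NOT commutative; for finite n>0, n + w = w but w + n stays w+n.
(w+11) + w = w + (11+w) = w + w = w*2 (the finite tail 11 is absorbed by the right w).
Result = w*2

w*2


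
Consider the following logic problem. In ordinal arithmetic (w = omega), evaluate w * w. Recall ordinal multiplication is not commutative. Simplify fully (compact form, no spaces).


Compute w * w.
Ordinal * is associative and left-distributive over +, but NOT commutative; for finite n>1, n*w = w but w*n stays w*n.
w * w = w^2 by definition.
Result = w^2

w^2


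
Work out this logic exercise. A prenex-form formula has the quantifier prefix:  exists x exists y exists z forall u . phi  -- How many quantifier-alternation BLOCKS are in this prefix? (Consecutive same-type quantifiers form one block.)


Quantifier-type sequence: E E E A  (A=forall, E=exists)
Group into maximal same-type runs:
  Ex3 | Ax1
Number of blocks = 2

2


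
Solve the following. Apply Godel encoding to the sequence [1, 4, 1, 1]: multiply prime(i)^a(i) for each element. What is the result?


Encode each element as an exponent of the corresponding prime:
  2^1 = 2
  3^4 = 81
  5^1 = 5
  7^1 = 7
Product = 2 * 81 * 5 * 7 = 5670

5670


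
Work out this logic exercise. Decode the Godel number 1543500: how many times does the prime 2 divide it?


Factorize 1543500 by dividing by 2 repeatedly.
Division steps: 2 divides 1543500 exactly 2 time(s).
Exponent of 2 = 2

2


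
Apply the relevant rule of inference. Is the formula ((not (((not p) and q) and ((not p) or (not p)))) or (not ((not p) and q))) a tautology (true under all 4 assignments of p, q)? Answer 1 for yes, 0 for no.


Check all 4 assignments:
p=0, q=0: 1
p=0, q=1: 0
p=1, q=0: 1
p=1, q=1: 1
Satisfying count = 3/4.
Tautology iff count = 4: no.

0


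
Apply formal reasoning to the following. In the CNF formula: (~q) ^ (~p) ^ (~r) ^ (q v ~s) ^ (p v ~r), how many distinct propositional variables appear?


Identify each variable that appears in the formula.
Variables found: p, q, r, s
Count = 4

4


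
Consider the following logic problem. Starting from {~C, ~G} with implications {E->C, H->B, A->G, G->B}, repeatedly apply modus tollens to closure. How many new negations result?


Initial negated facts: {~C, ~G}
Apply modus tollens to closure:
  ~C and E->C  =>  ~E
  ~G and A->G  =>  ~A
Final negated: {~A, ~C, ~E, ~G}
New negations: {~A, ~E}
Count = 2

2
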